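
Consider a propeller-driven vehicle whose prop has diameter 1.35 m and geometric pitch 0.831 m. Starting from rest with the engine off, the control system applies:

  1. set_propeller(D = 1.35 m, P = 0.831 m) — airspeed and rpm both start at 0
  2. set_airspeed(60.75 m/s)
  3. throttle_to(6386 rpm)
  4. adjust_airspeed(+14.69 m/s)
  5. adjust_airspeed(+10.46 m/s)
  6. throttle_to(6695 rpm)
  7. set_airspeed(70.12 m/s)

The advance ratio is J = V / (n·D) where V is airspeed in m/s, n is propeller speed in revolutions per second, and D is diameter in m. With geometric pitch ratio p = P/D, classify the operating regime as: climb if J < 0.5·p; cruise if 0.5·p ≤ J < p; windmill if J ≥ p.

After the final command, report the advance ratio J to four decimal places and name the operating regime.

set_propeller: D = 1.35 m, P = 0.831 m (p = P/D = 0.615556); state ← (V=0, rpm=0)
set_airspeed(60.75): V ← 60.75 m/s
throttle_to(6386): rpm ← 6386
adjust_airspeed(+14.69): V ← 60.75 +14.69 = 75.44 m/s
adjust_airspeed(+10.46): V ← 75.44 +10.46 = 85.9 m/s
throttle_to(6695): rpm ← 6695
set_airspeed(70.12): V ← 70.12 m/s
final state: V = 70.12 m/s, rpm = 6695 → n = rpm/60 = 111.583333 rev/s
J = V / (n·D) = 70.12 / (111.583333 × 1.35) = 0.465488
regime bands: climb J<0.3078 | cruise [0.3078, 0.6156) | windmill J≥0.6156
J = 0.4655 → cruise

J = 0.4655, regime = cruise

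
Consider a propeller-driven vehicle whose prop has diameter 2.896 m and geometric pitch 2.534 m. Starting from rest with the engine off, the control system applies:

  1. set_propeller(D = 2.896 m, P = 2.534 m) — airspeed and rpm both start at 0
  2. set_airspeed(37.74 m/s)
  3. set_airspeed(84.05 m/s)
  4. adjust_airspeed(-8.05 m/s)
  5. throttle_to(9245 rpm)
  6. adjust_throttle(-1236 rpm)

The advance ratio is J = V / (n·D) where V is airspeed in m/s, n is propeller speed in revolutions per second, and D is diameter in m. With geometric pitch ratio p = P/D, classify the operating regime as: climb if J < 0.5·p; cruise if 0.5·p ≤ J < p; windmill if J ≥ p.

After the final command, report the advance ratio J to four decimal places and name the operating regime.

set_propeller: D = 2.896 m, P = 2.534 m (p = P/D = 0.875000); state ← (V=0, rpm=0)
set_airspeed(37.74): V ← 37.74 m/s
set_airspeed(84.05): V ← 84.05 m/s
adjust_airspeed(-8.05): V ← 84.05 -8.05 = 76 m/s
throttle_to(9245): rpm ← 9245
adjust_throttle(-1236): rpm ← 9245 -1236 = 8009
final state: V = 76 m/s, rpm = 8009 → n = rpm/60 = 133.483333 rev/s
J = V / (n·D) = 76 / (133.483333 × 2.896) = 0.196602
regime bands: climb J<0.4375 | cruise [0.4375, 0.8750) | windmill J≥0.8750
J = 0.1966 → climb

J = 0.1966, regime = climb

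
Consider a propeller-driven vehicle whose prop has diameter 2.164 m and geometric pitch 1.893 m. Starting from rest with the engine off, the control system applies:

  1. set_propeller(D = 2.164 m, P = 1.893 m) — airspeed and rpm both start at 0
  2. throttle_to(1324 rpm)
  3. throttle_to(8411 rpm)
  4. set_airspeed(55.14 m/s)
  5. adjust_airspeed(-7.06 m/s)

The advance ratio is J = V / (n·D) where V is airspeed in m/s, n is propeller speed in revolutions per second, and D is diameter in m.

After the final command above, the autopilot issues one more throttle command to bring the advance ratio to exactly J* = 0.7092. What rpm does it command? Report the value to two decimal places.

rpm = 1879.71

set_propeller: D = 2.164 m, P = 1.893 m (p = P/D = 0.874769); state ← (V=0, rpm=0)
throttle_to(1324): rpm ← 1324
throttle_to(8411): rpm ← 8411
set_airspeed(55.14): V ← 55.14 m/s
adjust_airspeed(-7.06): V ← 55.14 -7.06 = 48.08 m/s
final state: V = 48.08 m/s, rpm = 8411 → n = rpm/60 = 140.183333 rev/s
target J* = 0.7092; solve J* = V/(n·D) for n: n = V/(J*·D) = 48.08/(0.7092 × 2.164) = 31.328419 rev/s
rpm = 60·n = 1879.705127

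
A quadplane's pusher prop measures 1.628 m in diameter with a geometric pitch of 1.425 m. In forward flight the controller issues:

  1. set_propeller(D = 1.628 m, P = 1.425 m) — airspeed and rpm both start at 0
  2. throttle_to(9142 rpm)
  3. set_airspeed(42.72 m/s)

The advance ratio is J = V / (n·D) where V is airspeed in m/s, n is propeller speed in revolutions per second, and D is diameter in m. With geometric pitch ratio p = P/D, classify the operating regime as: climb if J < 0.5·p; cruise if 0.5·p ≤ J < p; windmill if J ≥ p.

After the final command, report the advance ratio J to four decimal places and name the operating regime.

J = 0.1722, regime = climb

set_propeller: D = 1.628 m, P = 1.425 m (p = P/D = 0.875307); state ← (V=0, rpm=0)
throttle_to(9142): rpm ← 9142
set_airspeed(42.72): V ← 42.72 m/s
final state: V = 42.72 m/s, rpm = 9142 → n = rpm/60 = 152.366667 rev/s
J = V / (n·D) = 42.72 / (152.366667 × 1.628) = 0.172221
regime bands: climb J<0.4377 | cruise [0.4377, 0.8753) | windmill J≥0.8753
J = 0.1722 → climb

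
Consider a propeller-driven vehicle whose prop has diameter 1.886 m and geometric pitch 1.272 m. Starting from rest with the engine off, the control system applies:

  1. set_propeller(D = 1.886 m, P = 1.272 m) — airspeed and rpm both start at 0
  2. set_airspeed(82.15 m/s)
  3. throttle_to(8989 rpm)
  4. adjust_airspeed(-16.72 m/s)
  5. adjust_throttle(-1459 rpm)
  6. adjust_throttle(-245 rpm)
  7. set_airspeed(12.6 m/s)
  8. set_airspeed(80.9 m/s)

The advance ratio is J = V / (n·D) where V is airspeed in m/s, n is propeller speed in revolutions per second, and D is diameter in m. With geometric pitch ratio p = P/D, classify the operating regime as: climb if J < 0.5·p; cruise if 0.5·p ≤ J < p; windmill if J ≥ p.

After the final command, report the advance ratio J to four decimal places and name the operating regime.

J = 0.3533, regime = cruise

set_propeller: D = 1.886 m, P = 1.272 m (p = P/D = 0.674443); state ← (V=0, rpm=0)
set_airspeed(82.15): V ← 82.15 m/s
throttle_to(8989): rpm ← 8989
adjust_airspeed(-16.72): V ← 82.15 -16.72 = 65.43 m/s
adjust_throttle(-1459): rpm ← 8989 -1459 = 7530
adjust_throttle(-245): rpm ← 7530 -245 = 7285
set_airspeed(12.6): V ← 12.6 m/s
set_airspeed(80.9): V ← 80.9 m/s
final state: V = 80.9 m/s, rpm = 7285 → n = rpm/60 = 121.416667 rev/s
J = V / (n·D) = 80.9 / (121.416667 × 1.886) = 0.353288
regime bands: climb J<0.3372 | cruise [0.3372, 0.6744) | windmill J≥0.6744
J = 0.3533 → cruise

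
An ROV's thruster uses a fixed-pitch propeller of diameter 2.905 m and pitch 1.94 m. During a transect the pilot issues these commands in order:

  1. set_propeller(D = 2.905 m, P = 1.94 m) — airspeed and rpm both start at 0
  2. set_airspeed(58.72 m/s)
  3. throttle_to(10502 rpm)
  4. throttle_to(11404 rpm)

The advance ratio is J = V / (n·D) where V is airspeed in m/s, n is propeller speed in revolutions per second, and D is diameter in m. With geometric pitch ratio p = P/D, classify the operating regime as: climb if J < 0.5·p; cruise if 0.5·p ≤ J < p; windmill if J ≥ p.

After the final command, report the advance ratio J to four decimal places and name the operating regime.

J = 0.1063, regime = climb

set_propeller: D = 2.905 m, P = 1.94 m (p = P/D = 0.667814); state ← (V=0, rpm=0)
set_airspeed(58.72): V ← 58.72 m/s
throttle_to(10502): rpm ← 10502
throttle_to(11404): rpm ← 11404
final state: V = 58.72 m/s, rpm = 11404 → n = rpm/60 = 190.066667 rev/s
J = V / (n·D) = 58.72 / (190.066667 × 2.905) = 0.106349
regime bands: climb J<0.3339 | cruise [0.3339, 0.6678) | windmill J≥0.6678
J = 0.1063 → climb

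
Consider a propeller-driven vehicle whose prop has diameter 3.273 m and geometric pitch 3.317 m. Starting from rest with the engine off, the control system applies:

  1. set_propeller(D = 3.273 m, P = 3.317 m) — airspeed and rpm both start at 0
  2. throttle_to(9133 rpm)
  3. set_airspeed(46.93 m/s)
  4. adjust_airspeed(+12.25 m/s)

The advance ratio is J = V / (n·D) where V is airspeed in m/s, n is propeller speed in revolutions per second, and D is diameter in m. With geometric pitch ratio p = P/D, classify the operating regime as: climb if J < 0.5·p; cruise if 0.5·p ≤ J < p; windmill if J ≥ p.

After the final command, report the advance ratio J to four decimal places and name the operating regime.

set_propeller: D = 3.273 m, P = 3.317 m (p = P/D = 1.013443); state ← (V=0, rpm=0)
throttle_to(9133): rpm ← 9133
set_airspeed(46.93): V ← 46.93 m/s
adjust_airspeed(+12.25): V ← 46.93 +12.25 = 59.18 m/s
final state: V = 59.18 m/s, rpm = 9133 → n = rpm/60 = 152.216667 rev/s
J = V / (n·D) = 59.18 / (152.216667 × 3.273) = 0.118786
regime bands: climb J<0.5067 | cruise [0.5067, 1.0134) | windmill J≥1.0134
J = 0.1188 → climb

J = 0.1188, regime = climb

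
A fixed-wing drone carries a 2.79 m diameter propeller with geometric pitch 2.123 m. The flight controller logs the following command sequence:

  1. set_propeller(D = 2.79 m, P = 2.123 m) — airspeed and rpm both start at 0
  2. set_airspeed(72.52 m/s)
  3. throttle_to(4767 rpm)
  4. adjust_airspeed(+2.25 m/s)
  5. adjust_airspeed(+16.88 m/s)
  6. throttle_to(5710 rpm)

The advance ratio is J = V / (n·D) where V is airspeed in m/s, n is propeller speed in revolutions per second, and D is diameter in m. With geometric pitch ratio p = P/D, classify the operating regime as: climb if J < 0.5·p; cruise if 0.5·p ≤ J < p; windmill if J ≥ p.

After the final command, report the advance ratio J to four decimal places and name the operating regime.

set_propeller: D = 2.79 m, P = 2.123 m (p = P/D = 0.760932); state ← (V=0, rpm=0)
set_airspeed(72.52): V ← 72.52 m/s
throttle_to(4767): rpm ← 4767
adjust_airspeed(+2.25): V ← 72.52 +2.25 = 74.77 m/s
adjust_airspeed(+16.88): V ← 74.77 +16.88 = 91.65 m/s
throttle_to(5710): rpm ← 5710
final state: V = 91.65 m/s, rpm = 5710 → n = rpm/60 = 95.166667 rev/s
J = V / (n·D) = 91.65 / (95.166667 × 2.79) = 0.345178
regime bands: climb J<0.3805 | cruise [0.3805, 0.7609) | windmill J≥0.7609
J = 0.3452 → climb

J = 0.3452, regime = climb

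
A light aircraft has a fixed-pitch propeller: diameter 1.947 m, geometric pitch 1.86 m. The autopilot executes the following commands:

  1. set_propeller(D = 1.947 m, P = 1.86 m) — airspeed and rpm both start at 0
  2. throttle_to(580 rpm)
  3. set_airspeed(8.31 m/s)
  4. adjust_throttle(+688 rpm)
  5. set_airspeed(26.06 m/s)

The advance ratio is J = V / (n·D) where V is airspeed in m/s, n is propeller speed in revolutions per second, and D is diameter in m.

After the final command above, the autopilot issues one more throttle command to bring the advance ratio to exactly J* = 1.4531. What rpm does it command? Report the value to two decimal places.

rpm = 552.67

set_propeller: D = 1.947 m, P = 1.86 m (p = P/D = 0.955316); state ← (V=0, rpm=0)
throttle_to(580): rpm ← 580
set_airspeed(8.31): V ← 8.31 m/s
adjust_throttle(+688): rpm ← 580 +688 = 1268
set_airspeed(26.06): V ← 26.06 m/s
final state: V = 26.06 m/s, rpm = 1268 → n = rpm/60 = 21.133333 rev/s
target J* = 1.4531; solve J* = V/(n·D) for n: n = V/(J*·D) = 26.06/(1.4531 × 1.947) = 9.211131 rev/s
rpm = 60·n = 552.667858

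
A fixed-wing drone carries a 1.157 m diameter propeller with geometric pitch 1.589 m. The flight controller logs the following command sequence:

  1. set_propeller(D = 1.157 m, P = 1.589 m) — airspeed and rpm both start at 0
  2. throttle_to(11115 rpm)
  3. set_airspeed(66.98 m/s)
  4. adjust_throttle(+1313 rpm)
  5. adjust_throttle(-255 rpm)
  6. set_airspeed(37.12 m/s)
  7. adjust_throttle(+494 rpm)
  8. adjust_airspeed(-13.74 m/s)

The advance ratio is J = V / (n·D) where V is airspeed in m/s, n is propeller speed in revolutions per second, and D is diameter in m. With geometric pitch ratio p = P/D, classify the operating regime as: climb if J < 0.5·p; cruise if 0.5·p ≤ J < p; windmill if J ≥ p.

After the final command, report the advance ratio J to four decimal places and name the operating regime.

set_propeller: D = 1.157 m, P = 1.589 m (p = P/D = 1.373379); state ← (V=0, rpm=0)
throttle_to(11115): rpm ← 11115
set_airspeed(66.98): V ← 66.98 m/s
adjust_throttle(+1313): rpm ← 11115 +1313 = 12428
adjust_throttle(-255): rpm ← 12428 -255 = 12173
set_airspeed(37.12): V ← 37.12 m/s
adjust_throttle(+494): rpm ← 12173 +494 = 12667
adjust_airspeed(-13.74): V ← 37.12 -13.74 = 23.38 m/s
final state: V = 23.38 m/s, rpm = 12667 → n = rpm/60 = 211.116667 rev/s
J = V / (n·D) = 23.38 / (211.116667 × 1.157) = 0.095717
regime bands: climb J<0.6867 | cruise [0.6867, 1.3734) | windmill J≥1.3734
J = 0.0957 → climb

J = 0.0957, regime = climb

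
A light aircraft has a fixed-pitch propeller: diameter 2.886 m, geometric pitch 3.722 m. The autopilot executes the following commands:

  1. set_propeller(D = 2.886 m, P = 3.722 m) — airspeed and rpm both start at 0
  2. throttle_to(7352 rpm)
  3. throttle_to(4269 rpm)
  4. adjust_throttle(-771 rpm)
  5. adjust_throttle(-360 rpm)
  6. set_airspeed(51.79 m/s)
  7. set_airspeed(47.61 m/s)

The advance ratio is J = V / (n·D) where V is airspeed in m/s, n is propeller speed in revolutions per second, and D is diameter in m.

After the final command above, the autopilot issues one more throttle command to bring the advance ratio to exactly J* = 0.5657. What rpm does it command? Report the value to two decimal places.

rpm = 1749.71

set_propeller: D = 2.886 m, P = 3.722 m (p = P/D = 1.289674); state ← (V=0, rpm=0)
throttle_to(7352): rpm ← 7352
throttle_to(4269): rpm ← 4269
adjust_throttle(-771): rpm ← 4269 -771 = 3498
adjust_throttle(-360): rpm ← 3498 -360 = 3138
set_airspeed(51.79): V ← 51.79 m/s
set_airspeed(47.61): V ← 47.61 m/s
final state: V = 47.61 m/s, rpm = 3138 → n = rpm/60 = 52.300000 rev/s
target J* = 0.5657; solve J* = V/(n·D) for n: n = V/(J*·D) = 47.61/(0.5657 × 2.886) = 29.161891 rev/s
rpm = 60·n = 1749.713434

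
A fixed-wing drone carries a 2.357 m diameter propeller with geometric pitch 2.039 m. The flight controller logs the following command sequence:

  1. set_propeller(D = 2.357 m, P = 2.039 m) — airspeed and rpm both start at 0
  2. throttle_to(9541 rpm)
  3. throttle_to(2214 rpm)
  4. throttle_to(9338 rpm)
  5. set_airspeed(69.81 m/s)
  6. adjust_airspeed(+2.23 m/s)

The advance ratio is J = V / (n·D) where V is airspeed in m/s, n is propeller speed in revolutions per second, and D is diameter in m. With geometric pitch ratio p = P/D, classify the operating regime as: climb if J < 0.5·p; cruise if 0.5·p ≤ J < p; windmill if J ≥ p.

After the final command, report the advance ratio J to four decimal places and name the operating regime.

J = 0.1964, regime = climb

set_propeller: D = 2.357 m, P = 2.039 m (p = P/D = 0.865083); state ← (V=0, rpm=0)
throttle_to(9541): rpm ← 9541
throttle_to(2214): rpm ← 2214
throttle_to(9338): rpm ← 9338
set_airspeed(69.81): V ← 69.81 m/s
adjust_airspeed(+2.23): V ← 69.81 +2.23 = 72.04 m/s
final state: V = 72.04 m/s, rpm = 9338 → n = rpm/60 = 155.633333 rev/s
J = V / (n·D) = 72.04 / (155.633333 × 2.357) = 0.196386
regime bands: climb J<0.4325 | cruise [0.4325, 0.8651) | windmill J≥0.8651
J = 0.1964 → climb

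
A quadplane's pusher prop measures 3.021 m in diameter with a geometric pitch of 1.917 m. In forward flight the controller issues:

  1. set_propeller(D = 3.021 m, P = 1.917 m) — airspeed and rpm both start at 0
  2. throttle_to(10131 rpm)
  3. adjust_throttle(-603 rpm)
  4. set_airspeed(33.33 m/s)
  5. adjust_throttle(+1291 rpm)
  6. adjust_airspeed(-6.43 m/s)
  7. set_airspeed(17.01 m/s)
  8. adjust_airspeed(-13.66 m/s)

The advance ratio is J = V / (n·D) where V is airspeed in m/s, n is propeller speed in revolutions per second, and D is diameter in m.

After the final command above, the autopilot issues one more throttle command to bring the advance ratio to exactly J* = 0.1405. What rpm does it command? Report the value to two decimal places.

set_propeller: D = 3.021 m, P = 1.917 m (p = P/D = 0.634558); state ← (V=0, rpm=0)
throttle_to(10131): rpm ← 10131
adjust_throttle(-603): rpm ← 10131 -603 = 9528
set_airspeed(33.33): V ← 33.33 m/s
adjust_throttle(+1291): rpm ← 9528 +1291 = 10819
adjust_airspeed(-6.43): V ← 33.33 -6.43 = 26.9 m/s
set_airspeed(17.01): V ← 17.01 m/s
adjust_airspeed(-13.66): V ← 17.01 -13.66 = 3.35 m/s
final state: V = 3.35 m/s, rpm = 10819 → n = rpm/60 = 180.316667 rev/s
target J* = 0.1405; solve J* = V/(n·D) for n: n = V/(J*·D) = 3.35/(0.1405 × 3.021) = 7.892558 rev/s
rpm = 60·n = 473.553453

rpm = 473.55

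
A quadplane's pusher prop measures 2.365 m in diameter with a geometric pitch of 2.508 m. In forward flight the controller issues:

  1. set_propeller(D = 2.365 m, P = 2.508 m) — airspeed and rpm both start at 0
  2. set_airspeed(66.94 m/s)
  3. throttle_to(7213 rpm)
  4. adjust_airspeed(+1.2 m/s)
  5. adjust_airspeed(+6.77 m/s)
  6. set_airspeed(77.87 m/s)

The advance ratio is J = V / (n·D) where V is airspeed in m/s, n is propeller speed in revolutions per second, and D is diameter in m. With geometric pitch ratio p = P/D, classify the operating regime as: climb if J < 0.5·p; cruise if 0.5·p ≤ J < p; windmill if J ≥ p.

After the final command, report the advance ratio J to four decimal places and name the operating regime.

set_propeller: D = 2.365 m, P = 2.508 m (p = P/D = 1.060465); state ← (V=0, rpm=0)
set_airspeed(66.94): V ← 66.94 m/s
throttle_to(7213): rpm ← 7213
adjust_airspeed(+1.2): V ← 66.94 +1.2 = 68.14 m/s
adjust_airspeed(+6.77): V ← 68.14 +6.77 = 74.91 m/s
set_airspeed(77.87): V ← 77.87 m/s
final state: V = 77.87 m/s, rpm = 7213 → n = rpm/60 = 120.216667 rev/s
J = V / (n·D) = 77.87 / (120.216667 × 2.365) = 0.273889
regime bands: climb J<0.5302 | cruise [0.5302, 1.0605) | windmill J≥1.0605
J = 0.2739 → climb

J = 0.2739, regime = climb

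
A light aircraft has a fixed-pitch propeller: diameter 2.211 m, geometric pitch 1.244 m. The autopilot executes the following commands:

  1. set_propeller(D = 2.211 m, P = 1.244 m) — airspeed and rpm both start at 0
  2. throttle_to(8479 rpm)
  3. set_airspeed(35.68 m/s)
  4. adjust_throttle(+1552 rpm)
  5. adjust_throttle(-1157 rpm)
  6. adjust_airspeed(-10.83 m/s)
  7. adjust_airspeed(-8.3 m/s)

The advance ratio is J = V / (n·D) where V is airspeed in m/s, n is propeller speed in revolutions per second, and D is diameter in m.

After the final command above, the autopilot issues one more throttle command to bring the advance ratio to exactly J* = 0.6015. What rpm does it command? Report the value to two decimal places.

set_propeller: D = 2.211 m, P = 1.244 m (p = P/D = 0.562641); state ← (V=0, rpm=0)
throttle_to(8479): rpm ← 8479
set_airspeed(35.68): V ← 35.68 m/s
adjust_throttle(+1552): rpm ← 8479 +1552 = 10031
adjust_throttle(-1157): rpm ← 10031 -1157 = 8874
adjust_airspeed(-10.83): V ← 35.68 -10.83 = 24.85 m/s
adjust_airspeed(-8.3): V ← 24.85 -8.3 = 16.55 m/s
final state: V = 16.55 m/s, rpm = 8874 → n = rpm/60 = 147.900000 rev/s
target J* = 0.6015; solve J* = V/(n·D) for n: n = V/(J*·D) = 16.55/(0.6015 × 2.211) = 12.444390 rev/s
rpm = 60·n = 746.663418

rpm = 746.66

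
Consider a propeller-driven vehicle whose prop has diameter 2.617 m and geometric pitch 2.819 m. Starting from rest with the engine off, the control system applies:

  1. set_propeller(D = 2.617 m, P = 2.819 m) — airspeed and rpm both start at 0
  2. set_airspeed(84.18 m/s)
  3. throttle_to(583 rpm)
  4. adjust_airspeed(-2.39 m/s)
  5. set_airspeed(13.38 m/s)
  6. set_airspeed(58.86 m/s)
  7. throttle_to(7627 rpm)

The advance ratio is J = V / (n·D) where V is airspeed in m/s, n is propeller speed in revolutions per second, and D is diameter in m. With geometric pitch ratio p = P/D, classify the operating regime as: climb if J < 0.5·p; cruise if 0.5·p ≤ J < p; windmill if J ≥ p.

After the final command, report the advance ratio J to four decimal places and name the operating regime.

J = 0.1769, regime = climb

set_propeller: D = 2.617 m, P = 2.819 m (p = P/D = 1.077188); state ← (V=0, rpm=0)
set_airspeed(84.18): V ← 84.18 m/s
throttle_to(583): rpm ← 583
adjust_airspeed(-2.39): V ← 84.18 -2.39 = 81.79 m/s
set_airspeed(13.38): V ← 13.38 m/s
set_airspeed(58.86): V ← 58.86 m/s
throttle_to(7627): rpm ← 7627
final state: V = 58.86 m/s, rpm = 7627 → n = rpm/60 = 127.116667 rev/s
J = V / (n·D) = 58.86 / (127.116667 × 2.617) = 0.176935
regime bands: climb J<0.5386 | cruise [0.5386, 1.0772) | windmill J≥1.0772
J = 0.1769 → climb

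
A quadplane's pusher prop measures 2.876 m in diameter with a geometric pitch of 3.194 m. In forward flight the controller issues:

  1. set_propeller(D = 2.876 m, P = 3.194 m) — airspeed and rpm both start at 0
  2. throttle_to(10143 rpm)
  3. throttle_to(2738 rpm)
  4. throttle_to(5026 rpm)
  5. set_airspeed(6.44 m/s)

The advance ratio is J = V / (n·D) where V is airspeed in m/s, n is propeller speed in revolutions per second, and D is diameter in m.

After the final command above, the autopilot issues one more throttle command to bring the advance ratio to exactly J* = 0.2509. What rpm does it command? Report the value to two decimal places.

set_propeller: D = 2.876 m, P = 3.194 m (p = P/D = 1.110570); state ← (V=0, rpm=0)
throttle_to(10143): rpm ← 10143
throttle_to(2738): rpm ← 2738
throttle_to(5026): rpm ← 5026
set_airspeed(6.44): V ← 6.44 m/s
final state: V = 6.44 m/s, rpm = 5026 → n = rpm/60 = 83.766667 rev/s
target J* = 0.2509; solve J* = V/(n·D) for n: n = V/(J*·D) = 6.44/(0.2509 × 2.876) = 8.924755 rev/s
rpm = 60·n = 535.485327

rpm = 535.49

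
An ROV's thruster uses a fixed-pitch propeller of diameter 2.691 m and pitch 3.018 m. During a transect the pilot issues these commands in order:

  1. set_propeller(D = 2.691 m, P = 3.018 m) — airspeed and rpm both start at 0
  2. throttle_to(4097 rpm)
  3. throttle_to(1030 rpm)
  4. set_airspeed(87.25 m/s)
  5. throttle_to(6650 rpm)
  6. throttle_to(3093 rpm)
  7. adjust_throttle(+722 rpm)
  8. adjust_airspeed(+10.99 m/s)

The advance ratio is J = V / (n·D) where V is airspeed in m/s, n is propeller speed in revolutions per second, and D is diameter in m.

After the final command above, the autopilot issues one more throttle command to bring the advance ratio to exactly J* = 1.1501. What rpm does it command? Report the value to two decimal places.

set_propeller: D = 2.691 m, P = 3.018 m (p = P/D = 1.121516); state ← (V=0, rpm=0)
throttle_to(4097): rpm ← 4097
throttle_to(1030): rpm ← 1030
set_airspeed(87.25): V ← 87.25 m/s
throttle_to(6650): rpm ← 6650
throttle_to(3093): rpm ← 3093
adjust_throttle(+722): rpm ← 3093 +722 = 3815
adjust_airspeed(+10.99): V ← 87.25 +10.99 = 98.24 m/s
final state: V = 98.24 m/s, rpm = 3815 → n = rpm/60 = 63.583333 rev/s
target J* = 1.1501; solve J* = V/(n·D) for n: n = V/(J*·D) = 98.24/(1.1501 × 2.691) = 31.742348 rev/s
rpm = 60·n = 1904.540897

rpm = 1904.54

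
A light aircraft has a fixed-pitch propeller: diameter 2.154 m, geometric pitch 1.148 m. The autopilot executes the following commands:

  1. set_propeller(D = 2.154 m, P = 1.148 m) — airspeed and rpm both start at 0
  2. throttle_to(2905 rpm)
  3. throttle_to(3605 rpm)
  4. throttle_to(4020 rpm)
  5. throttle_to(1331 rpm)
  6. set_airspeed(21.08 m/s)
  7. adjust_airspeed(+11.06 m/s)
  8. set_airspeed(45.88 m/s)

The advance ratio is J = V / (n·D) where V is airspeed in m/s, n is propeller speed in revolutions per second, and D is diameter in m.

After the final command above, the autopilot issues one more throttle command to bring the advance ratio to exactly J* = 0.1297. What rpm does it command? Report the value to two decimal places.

rpm = 9853.47

set_propeller: D = 2.154 m, P = 1.148 m (p = P/D = 0.532962); state ← (V=0, rpm=0)
throttle_to(2905): rpm ← 2905
throttle_to(3605): rpm ← 3605
throttle_to(4020): rpm ← 4020
throttle_to(1331): rpm ← 1331
set_airspeed(21.08): V ← 21.08 m/s
adjust_airspeed(+11.06): V ← 21.08 +11.06 = 32.14 m/s
set_airspeed(45.88): V ← 45.88 m/s
final state: V = 45.88 m/s, rpm = 1331 → n = rpm/60 = 22.183333 rev/s
target J* = 0.1297; solve J* = V/(n·D) for n: n = V/(J*·D) = 45.88/(0.1297 × 2.154) = 164.224419 rev/s
rpm = 60·n = 9853.465142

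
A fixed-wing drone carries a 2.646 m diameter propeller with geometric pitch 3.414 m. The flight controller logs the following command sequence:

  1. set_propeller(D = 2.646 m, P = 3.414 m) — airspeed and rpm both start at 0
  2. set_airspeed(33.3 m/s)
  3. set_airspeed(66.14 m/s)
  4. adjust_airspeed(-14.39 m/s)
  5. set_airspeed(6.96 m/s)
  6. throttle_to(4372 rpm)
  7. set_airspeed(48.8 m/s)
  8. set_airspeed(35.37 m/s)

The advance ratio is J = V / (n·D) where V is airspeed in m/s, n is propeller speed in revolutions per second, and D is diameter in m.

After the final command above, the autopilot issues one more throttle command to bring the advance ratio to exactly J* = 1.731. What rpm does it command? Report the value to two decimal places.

set_propeller: D = 2.646 m, P = 3.414 m (p = P/D = 1.290249); state ← (V=0, rpm=0)
set_airspeed(33.3): V ← 33.3 m/s
set_airspeed(66.14): V ← 66.14 m/s
adjust_airspeed(-14.39): V ← 66.14 -14.39 = 51.75 m/s
set_airspeed(6.96): V ← 6.96 m/s
throttle_to(4372): rpm ← 4372
set_airspeed(48.8): V ← 48.8 m/s
set_airspeed(35.37): V ← 35.37 m/s
final state: V = 35.37 m/s, rpm = 4372 → n = rpm/60 = 72.866667 rev/s
target J* = 1.731; solve J* = V/(n·D) for n: n = V/(J*·D) = 35.37/(1.731 × 2.646) = 7.722326 rev/s
rpm = 60·n = 463.339582

rpm = 463.34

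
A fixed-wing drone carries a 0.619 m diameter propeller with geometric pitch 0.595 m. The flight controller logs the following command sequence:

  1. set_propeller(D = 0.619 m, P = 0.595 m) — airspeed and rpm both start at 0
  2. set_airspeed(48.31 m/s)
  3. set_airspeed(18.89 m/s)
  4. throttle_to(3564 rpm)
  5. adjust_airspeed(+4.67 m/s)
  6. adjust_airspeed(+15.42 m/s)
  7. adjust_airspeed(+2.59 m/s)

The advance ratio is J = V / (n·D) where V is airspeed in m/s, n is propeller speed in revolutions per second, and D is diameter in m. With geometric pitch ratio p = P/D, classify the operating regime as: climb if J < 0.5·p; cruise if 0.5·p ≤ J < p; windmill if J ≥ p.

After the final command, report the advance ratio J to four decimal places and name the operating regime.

J = 1.1306, regime = windmill

set_propeller: D = 0.619 m, P = 0.595 m (p = P/D = 0.961228); state ← (V=0, rpm=0)
set_airspeed(48.31): V ← 48.31 m/s
set_airspeed(18.89): V ← 18.89 m/s
throttle_to(3564): rpm ← 3564
adjust_airspeed(+4.67): V ← 18.89 +4.67 = 23.56 m/s
adjust_airspeed(+15.42): V ← 23.56 +15.42 = 38.98 m/s
adjust_airspeed(+2.59): V ← 38.98 +2.59 = 41.57 m/s
final state: V = 41.57 m/s, rpm = 3564 → n = rpm/60 = 59.400000 rev/s
J = V / (n·D) = 41.57 / (59.400000 × 0.619) = 1.130584
regime bands: climb J<0.4806 | cruise [0.4806, 0.9612) | windmill J≥0.9612
J = 1.1306 → windmill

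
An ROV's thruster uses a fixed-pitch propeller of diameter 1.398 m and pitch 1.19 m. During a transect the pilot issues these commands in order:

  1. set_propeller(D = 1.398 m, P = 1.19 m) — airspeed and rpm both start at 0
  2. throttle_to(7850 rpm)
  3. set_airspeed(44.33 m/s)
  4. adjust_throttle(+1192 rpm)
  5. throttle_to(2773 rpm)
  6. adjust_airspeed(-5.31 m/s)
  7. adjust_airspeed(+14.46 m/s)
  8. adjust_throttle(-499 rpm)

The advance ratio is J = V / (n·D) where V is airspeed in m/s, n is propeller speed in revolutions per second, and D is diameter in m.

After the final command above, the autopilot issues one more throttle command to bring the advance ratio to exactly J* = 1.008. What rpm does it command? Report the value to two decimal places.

set_propeller: D = 1.398 m, P = 1.19 m (p = P/D = 0.851216); state ← (V=0, rpm=0)
throttle_to(7850): rpm ← 7850
set_airspeed(44.33): V ← 44.33 m/s
adjust_throttle(+1192): rpm ← 7850 +1192 = 9042
throttle_to(2773): rpm ← 2773
adjust_airspeed(-5.31): V ← 44.33 -5.31 = 39.02 m/s
adjust_airspeed(+14.46): V ← 39.02 +14.46 = 53.48 m/s
adjust_throttle(-499): rpm ← 2773 -499 = 2274
final state: V = 53.48 m/s, rpm = 2274 → n = rpm/60 = 37.900000 rev/s
target J* = 1.008; solve J* = V/(n·D) for n: n = V/(J*·D) = 53.48/(1.008 × 1.398) = 37.951041 rev/s
rpm = 60·n = 2277.062470

rpm = 2277.06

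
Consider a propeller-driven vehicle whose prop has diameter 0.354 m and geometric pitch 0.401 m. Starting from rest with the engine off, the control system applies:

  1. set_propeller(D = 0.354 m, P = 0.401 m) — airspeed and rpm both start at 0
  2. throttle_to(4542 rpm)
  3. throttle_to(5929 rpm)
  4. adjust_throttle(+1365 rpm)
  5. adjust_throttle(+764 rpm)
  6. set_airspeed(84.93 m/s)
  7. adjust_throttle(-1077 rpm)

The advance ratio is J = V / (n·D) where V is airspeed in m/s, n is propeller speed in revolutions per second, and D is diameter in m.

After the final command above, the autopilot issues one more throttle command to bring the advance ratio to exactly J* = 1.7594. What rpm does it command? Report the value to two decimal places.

rpm = 8181.72

set_propeller: D = 0.354 m, P = 0.401 m (p = P/D = 1.132768); state ← (V=0, rpm=0)
throttle_to(4542): rpm ← 4542
throttle_to(5929): rpm ← 5929
adjust_throttle(+1365): rpm ← 5929 +1365 = 7294
adjust_throttle(+764): rpm ← 7294 +764 = 8058
set_airspeed(84.93): V ← 84.93 m/s
adjust_throttle(-1077): rpm ← 8058 -1077 = 6981
final state: V = 84.93 m/s, rpm = 6981 → n = rpm/60 = 116.350000 rev/s
target J* = 1.7594; solve J* = V/(n·D) for n: n = V/(J*·D) = 84.93/(1.7594 × 0.354) = 136.361972 rev/s
rpm = 60·n = 8181.718344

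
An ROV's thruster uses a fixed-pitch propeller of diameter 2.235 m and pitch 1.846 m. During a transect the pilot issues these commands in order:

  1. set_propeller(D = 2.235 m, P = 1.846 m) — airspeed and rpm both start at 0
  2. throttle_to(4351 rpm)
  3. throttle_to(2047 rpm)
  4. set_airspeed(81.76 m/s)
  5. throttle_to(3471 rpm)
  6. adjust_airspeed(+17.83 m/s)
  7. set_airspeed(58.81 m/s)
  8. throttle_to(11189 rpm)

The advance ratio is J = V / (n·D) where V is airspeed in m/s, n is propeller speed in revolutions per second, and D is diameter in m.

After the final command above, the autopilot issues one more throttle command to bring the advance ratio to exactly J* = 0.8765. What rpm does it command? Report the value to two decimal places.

rpm = 1801.25

set_propeller: D = 2.235 m, P = 1.846 m (p = P/D = 0.825951); state ← (V=0, rpm=0)
throttle_to(4351): rpm ← 4351
throttle_to(2047): rpm ← 2047
set_airspeed(81.76): V ← 81.76 m/s
throttle_to(3471): rpm ← 3471
adjust_airspeed(+17.83): V ← 81.76 +17.83 = 99.59 m/s
set_airspeed(58.81): V ← 58.81 m/s
throttle_to(11189): rpm ← 11189
final state: V = 58.81 m/s, rpm = 11189 → n = rpm/60 = 186.483333 rev/s
target J* = 0.8765; solve J* = V/(n·D) for n: n = V/(J*·D) = 58.81/(0.8765 × 2.235) = 30.020763 rev/s
rpm = 60·n = 1801.245803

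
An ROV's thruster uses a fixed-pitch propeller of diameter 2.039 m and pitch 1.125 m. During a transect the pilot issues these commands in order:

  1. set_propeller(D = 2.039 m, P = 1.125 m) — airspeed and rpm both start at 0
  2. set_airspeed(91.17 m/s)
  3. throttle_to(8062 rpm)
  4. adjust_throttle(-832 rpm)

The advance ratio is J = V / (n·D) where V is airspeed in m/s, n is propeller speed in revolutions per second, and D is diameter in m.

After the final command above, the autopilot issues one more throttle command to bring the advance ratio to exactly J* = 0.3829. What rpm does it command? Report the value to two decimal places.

rpm = 7006.49

set_propeller: D = 2.039 m, P = 1.125 m (p = P/D = 0.551741); state ← (V=0, rpm=0)
set_airspeed(91.17): V ← 91.17 m/s
throttle_to(8062): rpm ← 8062
adjust_throttle(-832): rpm ← 8062 -832 = 7230
final state: V = 91.17 m/s, rpm = 7230 → n = rpm/60 = 120.500000 rev/s
target J* = 0.3829; solve J* = V/(n·D) for n: n = V/(J*·D) = 91.17/(0.3829 × 2.039) = 116.774862 rev/s
rpm = 60·n = 7006.491719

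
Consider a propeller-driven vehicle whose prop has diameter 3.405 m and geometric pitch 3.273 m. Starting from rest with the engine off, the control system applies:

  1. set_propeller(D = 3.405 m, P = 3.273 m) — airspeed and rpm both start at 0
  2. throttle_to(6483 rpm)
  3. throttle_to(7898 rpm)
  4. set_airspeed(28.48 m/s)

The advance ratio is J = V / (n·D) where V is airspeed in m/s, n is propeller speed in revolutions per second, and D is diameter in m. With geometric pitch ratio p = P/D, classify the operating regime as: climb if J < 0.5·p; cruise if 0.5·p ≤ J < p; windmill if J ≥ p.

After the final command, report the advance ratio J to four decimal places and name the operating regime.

J = 0.0635, regime = climb

set_propeller: D = 3.405 m, P = 3.273 m (p = P/D = 0.961233); state ← (V=0, rpm=0)
throttle_to(6483): rpm ← 6483
throttle_to(7898): rpm ← 7898
set_airspeed(28.48): V ← 28.48 m/s
final state: V = 28.48 m/s, rpm = 7898 → n = rpm/60 = 131.633333 rev/s
J = V / (n·D) = 28.48 / (131.633333 × 3.405) = 0.063541
regime bands: climb J<0.4806 | cruise [0.4806, 0.9612) | windmill J≥0.9612
J = 0.0635 → climb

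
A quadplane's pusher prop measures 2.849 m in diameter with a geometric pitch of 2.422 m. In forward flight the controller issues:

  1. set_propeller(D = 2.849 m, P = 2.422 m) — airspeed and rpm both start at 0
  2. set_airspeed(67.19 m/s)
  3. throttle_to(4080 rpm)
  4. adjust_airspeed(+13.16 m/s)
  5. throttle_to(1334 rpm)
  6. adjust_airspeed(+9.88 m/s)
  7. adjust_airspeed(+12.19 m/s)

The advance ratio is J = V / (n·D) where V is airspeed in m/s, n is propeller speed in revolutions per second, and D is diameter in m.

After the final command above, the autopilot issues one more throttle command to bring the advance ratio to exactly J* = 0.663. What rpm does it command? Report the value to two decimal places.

set_propeller: D = 2.849 m, P = 2.422 m (p = P/D = 0.850123); state ← (V=0, rpm=0)
set_airspeed(67.19): V ← 67.19 m/s
throttle_to(4080): rpm ← 4080
adjust_airspeed(+13.16): V ← 67.19 +13.16 = 80.35 m/s
throttle_to(1334): rpm ← 1334
adjust_airspeed(+9.88): V ← 80.35 +9.88 = 90.23 m/s
adjust_airspeed(+12.19): V ← 90.23 +12.19 = 102.42 m/s
final state: V = 102.42 m/s, rpm = 1334 → n = rpm/60 = 22.233333 rev/s
target J* = 0.663; solve J* = V/(n·D) for n: n = V/(J*·D) = 102.42/(0.663 × 2.849) = 54.222407 rev/s
rpm = 60·n = 3253.344430

rpm = 3253.34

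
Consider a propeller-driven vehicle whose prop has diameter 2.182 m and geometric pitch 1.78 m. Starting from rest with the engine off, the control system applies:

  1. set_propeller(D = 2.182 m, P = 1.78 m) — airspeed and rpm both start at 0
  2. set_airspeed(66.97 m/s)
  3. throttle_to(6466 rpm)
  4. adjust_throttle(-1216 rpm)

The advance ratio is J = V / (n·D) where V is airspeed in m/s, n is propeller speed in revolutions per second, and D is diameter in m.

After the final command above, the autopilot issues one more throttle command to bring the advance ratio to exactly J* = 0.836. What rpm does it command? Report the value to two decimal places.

rpm = 2202.78

set_propeller: D = 2.182 m, P = 1.78 m (p = P/D = 0.815765); state ← (V=0, rpm=0)
set_airspeed(66.97): V ← 66.97 m/s
throttle_to(6466): rpm ← 6466
adjust_throttle(-1216): rpm ← 6466 -1216 = 5250
final state: V = 66.97 m/s, rpm = 5250 → n = rpm/60 = 87.500000 rev/s
target J* = 0.836; solve J* = V/(n·D) for n: n = V/(J*·D) = 66.97/(0.836 × 2.182) = 36.712949 rev/s
rpm = 60·n = 2202.776962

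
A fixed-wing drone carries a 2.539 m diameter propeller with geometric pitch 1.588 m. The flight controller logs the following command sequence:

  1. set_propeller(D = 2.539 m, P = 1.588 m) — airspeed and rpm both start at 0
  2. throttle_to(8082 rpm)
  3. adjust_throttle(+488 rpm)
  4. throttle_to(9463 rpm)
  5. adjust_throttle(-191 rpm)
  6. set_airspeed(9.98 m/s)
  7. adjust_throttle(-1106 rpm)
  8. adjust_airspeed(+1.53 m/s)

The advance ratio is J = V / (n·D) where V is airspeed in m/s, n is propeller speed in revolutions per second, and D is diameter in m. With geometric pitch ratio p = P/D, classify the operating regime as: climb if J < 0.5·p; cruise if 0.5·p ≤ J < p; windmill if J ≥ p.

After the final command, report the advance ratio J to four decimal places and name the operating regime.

set_propeller: D = 2.539 m, P = 1.588 m (p = P/D = 0.625443); state ← (V=0, rpm=0)
throttle_to(8082): rpm ← 8082
adjust_throttle(+488): rpm ← 8082 +488 = 8570
throttle_to(9463): rpm ← 9463
adjust_throttle(-191): rpm ← 9463 -191 = 9272
set_airspeed(9.98): V ← 9.98 m/s
adjust_throttle(-1106): rpm ← 9272 -1106 = 8166
adjust_airspeed(+1.53): V ← 9.98 +1.53 = 11.51 m/s
final state: V = 11.51 m/s, rpm = 8166 → n = rpm/60 = 136.100000 rev/s
J = V / (n·D) = 11.51 / (136.100000 × 2.539) = 0.033308
regime bands: climb J<0.3127 | cruise [0.3127, 0.6254) | windmill J≥0.6254
J = 0.0333 → climb

J = 0.0333, regime = climb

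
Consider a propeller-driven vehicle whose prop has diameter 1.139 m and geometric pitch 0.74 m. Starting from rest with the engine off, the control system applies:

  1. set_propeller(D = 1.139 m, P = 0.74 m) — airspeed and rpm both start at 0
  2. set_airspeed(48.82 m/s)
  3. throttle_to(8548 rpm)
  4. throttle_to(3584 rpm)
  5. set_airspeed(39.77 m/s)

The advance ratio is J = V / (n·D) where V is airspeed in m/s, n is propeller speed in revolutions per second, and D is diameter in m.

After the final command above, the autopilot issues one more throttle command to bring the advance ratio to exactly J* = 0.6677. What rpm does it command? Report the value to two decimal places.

set_propeller: D = 1.139 m, P = 0.74 m (p = P/D = 0.649693); state ← (V=0, rpm=0)
set_airspeed(48.82): V ← 48.82 m/s
throttle_to(8548): rpm ← 8548
throttle_to(3584): rpm ← 3584
set_airspeed(39.77): V ← 39.77 m/s
final state: V = 39.77 m/s, rpm = 3584 → n = rpm/60 = 59.733333 rev/s
target J* = 0.6677; solve J* = V/(n·D) for n: n = V/(J*·D) = 39.77/(0.6677 × 1.139) = 52.293835 rev/s
rpm = 60·n = 3137.630089

rpm = 3137.63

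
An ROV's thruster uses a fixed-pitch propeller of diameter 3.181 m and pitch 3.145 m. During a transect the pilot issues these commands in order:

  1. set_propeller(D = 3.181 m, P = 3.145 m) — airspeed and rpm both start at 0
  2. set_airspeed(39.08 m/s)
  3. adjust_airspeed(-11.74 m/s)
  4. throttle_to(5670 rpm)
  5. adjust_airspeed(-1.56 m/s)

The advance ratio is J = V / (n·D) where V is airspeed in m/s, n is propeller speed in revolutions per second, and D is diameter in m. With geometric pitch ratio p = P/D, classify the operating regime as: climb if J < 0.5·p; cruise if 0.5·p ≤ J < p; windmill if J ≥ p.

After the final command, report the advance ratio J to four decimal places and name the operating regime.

J = 0.0858, regime = climb

set_propeller: D = 3.181 m, P = 3.145 m (p = P/D = 0.988683); state ← (V=0, rpm=0)
set_airspeed(39.08): V ← 39.08 m/s
adjust_airspeed(-11.74): V ← 39.08 -11.74 = 27.34 m/s
throttle_to(5670): rpm ← 5670
adjust_airspeed(-1.56): V ← 27.34 -1.56 = 25.78 m/s
final state: V = 25.78 m/s, rpm = 5670 → n = rpm/60 = 94.500000 rev/s
J = V / (n·D) = 25.78 / (94.500000 × 3.181) = 0.085761
regime bands: climb J<0.4943 | cruise [0.4943, 0.9887) | windmill J≥0.9887
J = 0.0858 → climb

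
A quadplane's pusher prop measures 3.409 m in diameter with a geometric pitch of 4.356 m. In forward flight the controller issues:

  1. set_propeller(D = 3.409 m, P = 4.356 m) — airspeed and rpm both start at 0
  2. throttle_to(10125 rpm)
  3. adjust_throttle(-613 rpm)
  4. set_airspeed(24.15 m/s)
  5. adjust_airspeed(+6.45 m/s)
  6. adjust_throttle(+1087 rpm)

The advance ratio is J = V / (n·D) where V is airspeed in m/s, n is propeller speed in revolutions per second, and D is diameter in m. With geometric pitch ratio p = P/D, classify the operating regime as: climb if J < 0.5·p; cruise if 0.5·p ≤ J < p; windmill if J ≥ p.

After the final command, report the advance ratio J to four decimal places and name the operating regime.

set_propeller: D = 3.409 m, P = 4.356 m (p = P/D = 1.277794); state ← (V=0, rpm=0)
throttle_to(10125): rpm ← 10125
adjust_throttle(-613): rpm ← 10125 -613 = 9512
set_airspeed(24.15): V ← 24.15 m/s
adjust_airspeed(+6.45): V ← 24.15 +6.45 = 30.6 m/s
adjust_throttle(+1087): rpm ← 9512 +1087 = 10599
final state: V = 30.6 m/s, rpm = 10599 → n = rpm/60 = 176.650000 rev/s
J = V / (n·D) = 30.6 / (176.650000 × 3.409) = 0.050814
regime bands: climb J<0.6389 | cruise [0.6389, 1.2778) | windmill J≥1.2778
J = 0.0508 → climb

J = 0.0508, regime = climb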